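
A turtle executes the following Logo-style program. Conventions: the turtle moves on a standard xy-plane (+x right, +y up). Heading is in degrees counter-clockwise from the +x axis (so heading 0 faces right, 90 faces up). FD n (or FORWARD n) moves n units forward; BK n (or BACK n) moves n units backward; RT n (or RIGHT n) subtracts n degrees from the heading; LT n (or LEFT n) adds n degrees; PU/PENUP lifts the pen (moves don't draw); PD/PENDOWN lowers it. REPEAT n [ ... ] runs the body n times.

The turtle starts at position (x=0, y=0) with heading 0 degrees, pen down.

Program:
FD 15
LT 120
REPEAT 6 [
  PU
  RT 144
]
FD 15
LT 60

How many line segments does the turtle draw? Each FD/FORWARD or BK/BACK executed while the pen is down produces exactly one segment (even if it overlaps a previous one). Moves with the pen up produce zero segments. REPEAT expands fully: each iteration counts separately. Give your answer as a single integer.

Answer: 1

Derivation:
Executing turtle program step by step:
Start: pos=(0,0), heading=0, pen down
FD 15: (0,0) -> (15,0) [heading=0, draw]
LT 120: heading 0 -> 120
REPEAT 6 [
  -- iteration 1/6 --
  PU: pen up
  RT 144: heading 120 -> 336
  -- iteration 2/6 --
  PU: pen up
  RT 144: heading 336 -> 192
  -- iteration 3/6 --
  PU: pen up
  RT 144: heading 192 -> 48
  -- iteration 4/6 --
  PU: pen up
  RT 144: heading 48 -> 264
  -- iteration 5/6 --
  PU: pen up
  RT 144: heading 264 -> 120
  -- iteration 6/6 --
  PU: pen up
  RT 144: heading 120 -> 336
]
FD 15: (15,0) -> (28.703,-6.101) [heading=336, move]
LT 60: heading 336 -> 36
Final: pos=(28.703,-6.101), heading=36, 1 segment(s) drawn
Segments drawn: 1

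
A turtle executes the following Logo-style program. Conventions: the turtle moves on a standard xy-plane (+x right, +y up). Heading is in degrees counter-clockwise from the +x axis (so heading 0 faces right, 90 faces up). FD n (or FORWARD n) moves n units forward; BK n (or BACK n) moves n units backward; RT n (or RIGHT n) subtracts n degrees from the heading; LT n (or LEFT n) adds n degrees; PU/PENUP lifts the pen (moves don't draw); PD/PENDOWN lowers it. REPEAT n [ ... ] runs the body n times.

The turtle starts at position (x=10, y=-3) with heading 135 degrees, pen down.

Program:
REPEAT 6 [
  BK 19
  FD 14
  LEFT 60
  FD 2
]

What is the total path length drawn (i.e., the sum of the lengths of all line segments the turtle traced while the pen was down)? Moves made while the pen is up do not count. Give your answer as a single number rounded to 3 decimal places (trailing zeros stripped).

Executing turtle program step by step:
Start: pos=(10,-3), heading=135, pen down
REPEAT 6 [
  -- iteration 1/6 --
  BK 19: (10,-3) -> (23.435,-16.435) [heading=135, draw]
  FD 14: (23.435,-16.435) -> (13.536,-6.536) [heading=135, draw]
  LT 60: heading 135 -> 195
  FD 2: (13.536,-6.536) -> (11.604,-7.053) [heading=195, draw]
  -- iteration 2/6 --
  BK 19: (11.604,-7.053) -> (29.956,-2.136) [heading=195, draw]
  FD 14: (29.956,-2.136) -> (16.433,-5.759) [heading=195, draw]
  LT 60: heading 195 -> 255
  FD 2: (16.433,-5.759) -> (15.916,-7.691) [heading=255, draw]
  -- iteration 3/6 --
  BK 19: (15.916,-7.691) -> (20.833,10.662) [heading=255, draw]
  FD 14: (20.833,10.662) -> (17.21,-2.861) [heading=255, draw]
  LT 60: heading 255 -> 315
  FD 2: (17.21,-2.861) -> (18.624,-4.276) [heading=315, draw]
  -- iteration 4/6 --
  BK 19: (18.624,-4.276) -> (5.189,9.16) [heading=315, draw]
  FD 14: (5.189,9.16) -> (15.088,-0.74) [heading=315, draw]
  LT 60: heading 315 -> 15
  FD 2: (15.088,-0.74) -> (17.02,-0.222) [heading=15, draw]
  -- iteration 5/6 --
  BK 19: (17.02,-0.222) -> (-1.332,-5.14) [heading=15, draw]
  FD 14: (-1.332,-5.14) -> (12.191,-1.516) [heading=15, draw]
  LT 60: heading 15 -> 75
  FD 2: (12.191,-1.516) -> (12.708,0.415) [heading=75, draw]
  -- iteration 6/6 --
  BK 19: (12.708,0.415) -> (7.791,-17.937) [heading=75, draw]
  FD 14: (7.791,-17.937) -> (11.414,-4.414) [heading=75, draw]
  LT 60: heading 75 -> 135
  FD 2: (11.414,-4.414) -> (10,-3) [heading=135, draw]
]
Final: pos=(10,-3), heading=135, 18 segment(s) drawn

Segment lengths:
  seg 1: (10,-3) -> (23.435,-16.435), length = 19
  seg 2: (23.435,-16.435) -> (13.536,-6.536), length = 14
  seg 3: (13.536,-6.536) -> (11.604,-7.053), length = 2
  seg 4: (11.604,-7.053) -> (29.956,-2.136), length = 19
  seg 5: (29.956,-2.136) -> (16.433,-5.759), length = 14
  seg 6: (16.433,-5.759) -> (15.916,-7.691), length = 2
  seg 7: (15.916,-7.691) -> (20.833,10.662), length = 19
  seg 8: (20.833,10.662) -> (17.21,-2.861), length = 14
  seg 9: (17.21,-2.861) -> (18.624,-4.276), length = 2
  seg 10: (18.624,-4.276) -> (5.189,9.16), length = 19
  seg 11: (5.189,9.16) -> (15.088,-0.74), length = 14
  seg 12: (15.088,-0.74) -> (17.02,-0.222), length = 2
  seg 13: (17.02,-0.222) -> (-1.332,-5.14), length = 19
  seg 14: (-1.332,-5.14) -> (12.191,-1.516), length = 14
  seg 15: (12.191,-1.516) -> (12.708,0.415), length = 2
  seg 16: (12.708,0.415) -> (7.791,-17.937), length = 19
  seg 17: (7.791,-17.937) -> (11.414,-4.414), length = 14
  seg 18: (11.414,-4.414) -> (10,-3), length = 2
Total = 210

Answer: 210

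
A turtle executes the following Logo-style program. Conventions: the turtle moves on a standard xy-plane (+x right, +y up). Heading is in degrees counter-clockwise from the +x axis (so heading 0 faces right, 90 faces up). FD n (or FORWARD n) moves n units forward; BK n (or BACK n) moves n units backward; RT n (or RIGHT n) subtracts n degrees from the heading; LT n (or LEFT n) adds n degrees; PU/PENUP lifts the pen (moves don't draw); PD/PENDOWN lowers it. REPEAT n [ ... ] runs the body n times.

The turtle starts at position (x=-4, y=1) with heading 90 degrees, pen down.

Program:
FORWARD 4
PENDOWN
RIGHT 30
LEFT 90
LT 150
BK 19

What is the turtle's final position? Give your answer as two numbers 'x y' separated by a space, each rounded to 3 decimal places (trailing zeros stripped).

Executing turtle program step by step:
Start: pos=(-4,1), heading=90, pen down
FD 4: (-4,1) -> (-4,5) [heading=90, draw]
PD: pen down
RT 30: heading 90 -> 60
LT 90: heading 60 -> 150
LT 150: heading 150 -> 300
BK 19: (-4,5) -> (-13.5,21.454) [heading=300, draw]
Final: pos=(-13.5,21.454), heading=300, 2 segment(s) drawn

Answer: -13.5 21.454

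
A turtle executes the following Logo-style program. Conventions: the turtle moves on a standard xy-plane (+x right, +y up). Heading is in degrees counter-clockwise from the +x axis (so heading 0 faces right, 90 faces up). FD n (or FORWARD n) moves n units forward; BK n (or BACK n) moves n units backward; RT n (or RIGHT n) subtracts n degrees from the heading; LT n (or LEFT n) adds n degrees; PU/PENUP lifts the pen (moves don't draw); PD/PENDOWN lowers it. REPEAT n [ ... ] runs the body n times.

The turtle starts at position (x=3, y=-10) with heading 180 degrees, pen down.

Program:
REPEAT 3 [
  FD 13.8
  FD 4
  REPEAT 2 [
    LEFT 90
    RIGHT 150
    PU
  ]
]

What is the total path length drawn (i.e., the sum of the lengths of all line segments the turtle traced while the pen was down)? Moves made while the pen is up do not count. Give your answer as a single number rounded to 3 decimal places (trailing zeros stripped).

Answer: 17.8

Derivation:
Executing turtle program step by step:
Start: pos=(3,-10), heading=180, pen down
REPEAT 3 [
  -- iteration 1/3 --
  FD 13.8: (3,-10) -> (-10.8,-10) [heading=180, draw]
  FD 4: (-10.8,-10) -> (-14.8,-10) [heading=180, draw]
  REPEAT 2 [
    -- iteration 1/2 --
    LT 90: heading 180 -> 270
    RT 150: heading 270 -> 120
    PU: pen up
    -- iteration 2/2 --
    LT 90: heading 120 -> 210
    RT 150: heading 210 -> 60
    PU: pen up
  ]
  -- iteration 2/3 --
  FD 13.8: (-14.8,-10) -> (-7.9,1.951) [heading=60, move]
  FD 4: (-7.9,1.951) -> (-5.9,5.415) [heading=60, move]
  REPEAT 2 [
    -- iteration 1/2 --
    LT 90: heading 60 -> 150
    RT 150: heading 150 -> 0
    PU: pen up
    -- iteration 2/2 --
    LT 90: heading 0 -> 90
    RT 150: heading 90 -> 300
    PU: pen up
  ]
  -- iteration 3/3 --
  FD 13.8: (-5.9,5.415) -> (1,-6.536) [heading=300, move]
  FD 4: (1,-6.536) -> (3,-10) [heading=300, move]
  REPEAT 2 [
    -- iteration 1/2 --
    LT 90: heading 300 -> 30
    RT 150: heading 30 -> 240
    PU: pen up
    -- iteration 2/2 --
    LT 90: heading 240 -> 330
    RT 150: heading 330 -> 180
    PU: pen up
  ]
]
Final: pos=(3,-10), heading=180, 2 segment(s) drawn

Segment lengths:
  seg 1: (3,-10) -> (-10.8,-10), length = 13.8
  seg 2: (-10.8,-10) -> (-14.8,-10), length = 4
Total = 17.8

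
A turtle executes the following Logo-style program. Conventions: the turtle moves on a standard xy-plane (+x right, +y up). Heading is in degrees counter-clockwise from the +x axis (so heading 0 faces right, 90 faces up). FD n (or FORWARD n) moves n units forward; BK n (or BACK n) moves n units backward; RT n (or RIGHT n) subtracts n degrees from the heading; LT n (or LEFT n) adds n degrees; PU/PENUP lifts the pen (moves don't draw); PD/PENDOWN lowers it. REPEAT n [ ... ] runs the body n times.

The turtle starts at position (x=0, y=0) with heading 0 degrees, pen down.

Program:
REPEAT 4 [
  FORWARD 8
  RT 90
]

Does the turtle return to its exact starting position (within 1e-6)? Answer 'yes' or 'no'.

Answer: yes

Derivation:
Executing turtle program step by step:
Start: pos=(0,0), heading=0, pen down
REPEAT 4 [
  -- iteration 1/4 --
  FD 8: (0,0) -> (8,0) [heading=0, draw]
  RT 90: heading 0 -> 270
  -- iteration 2/4 --
  FD 8: (8,0) -> (8,-8) [heading=270, draw]
  RT 90: heading 270 -> 180
  -- iteration 3/4 --
  FD 8: (8,-8) -> (0,-8) [heading=180, draw]
  RT 90: heading 180 -> 90
  -- iteration 4/4 --
  FD 8: (0,-8) -> (0,0) [heading=90, draw]
  RT 90: heading 90 -> 0
]
Final: pos=(0,0), heading=0, 4 segment(s) drawn

Start position: (0, 0)
Final position: (0, 0)
Distance = 0; < 1e-6 -> CLOSED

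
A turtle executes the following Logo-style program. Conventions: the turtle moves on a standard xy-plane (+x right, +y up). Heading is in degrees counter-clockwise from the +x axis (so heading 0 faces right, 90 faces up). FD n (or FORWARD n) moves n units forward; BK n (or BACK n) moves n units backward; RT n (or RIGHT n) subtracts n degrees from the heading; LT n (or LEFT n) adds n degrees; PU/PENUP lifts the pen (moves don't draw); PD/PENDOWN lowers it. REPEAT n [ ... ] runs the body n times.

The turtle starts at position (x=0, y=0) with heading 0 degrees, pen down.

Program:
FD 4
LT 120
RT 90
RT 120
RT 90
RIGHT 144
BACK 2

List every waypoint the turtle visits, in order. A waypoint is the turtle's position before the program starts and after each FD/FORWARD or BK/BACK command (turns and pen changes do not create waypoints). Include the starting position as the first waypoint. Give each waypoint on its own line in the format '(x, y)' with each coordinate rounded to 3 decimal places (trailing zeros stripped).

Executing turtle program step by step:
Start: pos=(0,0), heading=0, pen down
FD 4: (0,0) -> (4,0) [heading=0, draw]
LT 120: heading 0 -> 120
RT 90: heading 120 -> 30
RT 120: heading 30 -> 270
RT 90: heading 270 -> 180
RT 144: heading 180 -> 36
BK 2: (4,0) -> (2.382,-1.176) [heading=36, draw]
Final: pos=(2.382,-1.176), heading=36, 2 segment(s) drawn
Waypoints (3 total):
(0, 0)
(4, 0)
(2.382, -1.176)

Answer: (0, 0)
(4, 0)
(2.382, -1.176)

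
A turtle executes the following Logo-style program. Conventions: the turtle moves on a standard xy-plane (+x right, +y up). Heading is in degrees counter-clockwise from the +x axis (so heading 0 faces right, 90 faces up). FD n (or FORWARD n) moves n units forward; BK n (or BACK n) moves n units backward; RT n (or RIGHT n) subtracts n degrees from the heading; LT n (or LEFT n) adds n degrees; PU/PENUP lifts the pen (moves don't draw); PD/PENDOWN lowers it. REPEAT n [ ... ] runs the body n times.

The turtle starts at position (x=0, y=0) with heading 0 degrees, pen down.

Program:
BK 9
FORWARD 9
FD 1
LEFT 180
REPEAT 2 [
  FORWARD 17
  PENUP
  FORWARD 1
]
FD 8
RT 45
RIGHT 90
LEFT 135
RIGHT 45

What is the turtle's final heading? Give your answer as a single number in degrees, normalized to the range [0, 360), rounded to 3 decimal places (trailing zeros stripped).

Executing turtle program step by step:
Start: pos=(0,0), heading=0, pen down
BK 9: (0,0) -> (-9,0) [heading=0, draw]
FD 9: (-9,0) -> (0,0) [heading=0, draw]
FD 1: (0,0) -> (1,0) [heading=0, draw]
LT 180: heading 0 -> 180
REPEAT 2 [
  -- iteration 1/2 --
  FD 17: (1,0) -> (-16,0) [heading=180, draw]
  PU: pen up
  FD 1: (-16,0) -> (-17,0) [heading=180, move]
  -- iteration 2/2 --
  FD 17: (-17,0) -> (-34,0) [heading=180, move]
  PU: pen up
  FD 1: (-34,0) -> (-35,0) [heading=180, move]
]
FD 8: (-35,0) -> (-43,0) [heading=180, move]
RT 45: heading 180 -> 135
RT 90: heading 135 -> 45
LT 135: heading 45 -> 180
RT 45: heading 180 -> 135
Final: pos=(-43,0), heading=135, 4 segment(s) drawn

Answer: 135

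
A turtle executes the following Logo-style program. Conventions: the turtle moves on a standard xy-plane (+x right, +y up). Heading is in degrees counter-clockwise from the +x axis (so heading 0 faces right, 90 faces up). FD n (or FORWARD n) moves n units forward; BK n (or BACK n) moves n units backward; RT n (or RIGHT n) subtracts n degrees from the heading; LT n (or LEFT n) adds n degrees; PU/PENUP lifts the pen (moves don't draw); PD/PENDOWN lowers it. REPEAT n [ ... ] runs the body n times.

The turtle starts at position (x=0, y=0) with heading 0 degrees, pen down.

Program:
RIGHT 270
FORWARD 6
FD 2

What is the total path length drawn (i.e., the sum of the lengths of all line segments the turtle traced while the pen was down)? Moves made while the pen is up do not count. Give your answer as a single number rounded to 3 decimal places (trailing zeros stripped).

Answer: 8

Derivation:
Executing turtle program step by step:
Start: pos=(0,0), heading=0, pen down
RT 270: heading 0 -> 90
FD 6: (0,0) -> (0,6) [heading=90, draw]
FD 2: (0,6) -> (0,8) [heading=90, draw]
Final: pos=(0,8), heading=90, 2 segment(s) drawn

Segment lengths:
  seg 1: (0,0) -> (0,6), length = 6
  seg 2: (0,6) -> (0,8), length = 2
Total = 8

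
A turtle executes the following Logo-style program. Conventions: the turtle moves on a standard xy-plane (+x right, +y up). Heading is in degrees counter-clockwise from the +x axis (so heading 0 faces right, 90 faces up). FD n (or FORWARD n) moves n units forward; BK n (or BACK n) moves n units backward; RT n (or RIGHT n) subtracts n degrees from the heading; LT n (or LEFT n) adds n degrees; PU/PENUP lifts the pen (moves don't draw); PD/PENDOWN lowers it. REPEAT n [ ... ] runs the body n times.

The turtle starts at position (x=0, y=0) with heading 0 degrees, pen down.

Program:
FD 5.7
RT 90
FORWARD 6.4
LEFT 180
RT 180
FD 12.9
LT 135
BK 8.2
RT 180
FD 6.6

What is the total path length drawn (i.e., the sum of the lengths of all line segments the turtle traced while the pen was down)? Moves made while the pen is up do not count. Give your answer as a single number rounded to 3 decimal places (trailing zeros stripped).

Executing turtle program step by step:
Start: pos=(0,0), heading=0, pen down
FD 5.7: (0,0) -> (5.7,0) [heading=0, draw]
RT 90: heading 0 -> 270
FD 6.4: (5.7,0) -> (5.7,-6.4) [heading=270, draw]
LT 180: heading 270 -> 90
RT 180: heading 90 -> 270
FD 12.9: (5.7,-6.4) -> (5.7,-19.3) [heading=270, draw]
LT 135: heading 270 -> 45
BK 8.2: (5.7,-19.3) -> (-0.098,-25.098) [heading=45, draw]
RT 180: heading 45 -> 225
FD 6.6: (-0.098,-25.098) -> (-4.765,-29.765) [heading=225, draw]
Final: pos=(-4.765,-29.765), heading=225, 5 segment(s) drawn

Segment lengths:
  seg 1: (0,0) -> (5.7,0), length = 5.7
  seg 2: (5.7,0) -> (5.7,-6.4), length = 6.4
  seg 3: (5.7,-6.4) -> (5.7,-19.3), length = 12.9
  seg 4: (5.7,-19.3) -> (-0.098,-25.098), length = 8.2
  seg 5: (-0.098,-25.098) -> (-4.765,-29.765), length = 6.6
Total = 39.8

Answer: 39.8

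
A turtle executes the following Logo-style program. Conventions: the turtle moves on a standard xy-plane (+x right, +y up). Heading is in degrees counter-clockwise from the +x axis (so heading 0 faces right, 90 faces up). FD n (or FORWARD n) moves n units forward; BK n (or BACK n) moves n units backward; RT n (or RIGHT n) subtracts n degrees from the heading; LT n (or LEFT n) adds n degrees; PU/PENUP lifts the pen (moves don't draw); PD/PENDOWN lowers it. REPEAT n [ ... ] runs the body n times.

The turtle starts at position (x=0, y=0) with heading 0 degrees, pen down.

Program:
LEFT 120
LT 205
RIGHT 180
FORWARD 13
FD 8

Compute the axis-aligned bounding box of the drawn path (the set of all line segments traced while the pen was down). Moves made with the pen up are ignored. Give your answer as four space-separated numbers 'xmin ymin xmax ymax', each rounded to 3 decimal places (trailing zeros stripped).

Answer: -17.202 0 0 12.045

Derivation:
Executing turtle program step by step:
Start: pos=(0,0), heading=0, pen down
LT 120: heading 0 -> 120
LT 205: heading 120 -> 325
RT 180: heading 325 -> 145
FD 13: (0,0) -> (-10.649,7.456) [heading=145, draw]
FD 8: (-10.649,7.456) -> (-17.202,12.045) [heading=145, draw]
Final: pos=(-17.202,12.045), heading=145, 2 segment(s) drawn

Segment endpoints: x in {-17.202, -10.649, 0}, y in {0, 7.456, 12.045}
xmin=-17.202, ymin=0, xmax=0, ymax=12.045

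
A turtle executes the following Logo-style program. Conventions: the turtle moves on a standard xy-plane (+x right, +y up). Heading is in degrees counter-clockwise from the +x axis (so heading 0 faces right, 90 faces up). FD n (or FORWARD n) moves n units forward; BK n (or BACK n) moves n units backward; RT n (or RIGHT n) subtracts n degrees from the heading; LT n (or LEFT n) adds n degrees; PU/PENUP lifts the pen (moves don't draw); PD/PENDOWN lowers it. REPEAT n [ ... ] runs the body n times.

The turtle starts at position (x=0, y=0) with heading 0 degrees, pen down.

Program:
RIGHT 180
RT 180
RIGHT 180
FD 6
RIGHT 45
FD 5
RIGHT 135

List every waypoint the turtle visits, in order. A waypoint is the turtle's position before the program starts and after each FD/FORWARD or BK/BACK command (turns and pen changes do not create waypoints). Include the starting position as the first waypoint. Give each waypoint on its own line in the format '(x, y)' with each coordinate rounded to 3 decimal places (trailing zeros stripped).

Executing turtle program step by step:
Start: pos=(0,0), heading=0, pen down
RT 180: heading 0 -> 180
RT 180: heading 180 -> 0
RT 180: heading 0 -> 180
FD 6: (0,0) -> (-6,0) [heading=180, draw]
RT 45: heading 180 -> 135
FD 5: (-6,0) -> (-9.536,3.536) [heading=135, draw]
RT 135: heading 135 -> 0
Final: pos=(-9.536,3.536), heading=0, 2 segment(s) drawn
Waypoints (3 total):
(0, 0)
(-6, 0)
(-9.536, 3.536)

Answer: (0, 0)
(-6, 0)
(-9.536, 3.536)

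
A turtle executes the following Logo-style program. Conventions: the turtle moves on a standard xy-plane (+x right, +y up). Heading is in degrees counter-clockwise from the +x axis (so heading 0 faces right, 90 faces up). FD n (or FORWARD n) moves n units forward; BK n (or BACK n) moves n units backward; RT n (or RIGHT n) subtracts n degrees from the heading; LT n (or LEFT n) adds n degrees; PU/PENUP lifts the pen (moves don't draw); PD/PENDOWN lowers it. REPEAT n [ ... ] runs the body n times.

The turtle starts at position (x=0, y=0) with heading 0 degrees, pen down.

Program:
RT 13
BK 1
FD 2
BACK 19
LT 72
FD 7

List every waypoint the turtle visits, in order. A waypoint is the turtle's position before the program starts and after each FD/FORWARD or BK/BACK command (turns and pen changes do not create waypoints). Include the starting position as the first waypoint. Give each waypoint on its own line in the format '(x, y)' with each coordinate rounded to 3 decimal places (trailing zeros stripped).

Executing turtle program step by step:
Start: pos=(0,0), heading=0, pen down
RT 13: heading 0 -> 347
BK 1: (0,0) -> (-0.974,0.225) [heading=347, draw]
FD 2: (-0.974,0.225) -> (0.974,-0.225) [heading=347, draw]
BK 19: (0.974,-0.225) -> (-17.539,4.049) [heading=347, draw]
LT 72: heading 347 -> 59
FD 7: (-17.539,4.049) -> (-13.933,10.049) [heading=59, draw]
Final: pos=(-13.933,10.049), heading=59, 4 segment(s) drawn
Waypoints (5 total):
(0, 0)
(-0.974, 0.225)
(0.974, -0.225)
(-17.539, 4.049)
(-13.933, 10.049)

Answer: (0, 0)
(-0.974, 0.225)
(0.974, -0.225)
(-17.539, 4.049)
(-13.933, 10.049)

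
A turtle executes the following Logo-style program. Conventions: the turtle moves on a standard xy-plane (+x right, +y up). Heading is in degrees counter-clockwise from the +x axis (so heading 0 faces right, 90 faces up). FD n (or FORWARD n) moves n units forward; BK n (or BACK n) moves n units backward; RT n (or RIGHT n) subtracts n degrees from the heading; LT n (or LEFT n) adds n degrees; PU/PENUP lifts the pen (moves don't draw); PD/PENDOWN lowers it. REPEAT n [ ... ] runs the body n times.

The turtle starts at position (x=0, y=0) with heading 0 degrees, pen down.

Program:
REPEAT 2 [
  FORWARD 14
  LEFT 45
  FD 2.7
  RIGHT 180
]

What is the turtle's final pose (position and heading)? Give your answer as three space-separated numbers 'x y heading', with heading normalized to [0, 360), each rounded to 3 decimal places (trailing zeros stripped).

Answer: 6.01 -10.69 90

Derivation:
Executing turtle program step by step:
Start: pos=(0,0), heading=0, pen down
REPEAT 2 [
  -- iteration 1/2 --
  FD 14: (0,0) -> (14,0) [heading=0, draw]
  LT 45: heading 0 -> 45
  FD 2.7: (14,0) -> (15.909,1.909) [heading=45, draw]
  RT 180: heading 45 -> 225
  -- iteration 2/2 --
  FD 14: (15.909,1.909) -> (6.01,-7.99) [heading=225, draw]
  LT 45: heading 225 -> 270
  FD 2.7: (6.01,-7.99) -> (6.01,-10.69) [heading=270, draw]
  RT 180: heading 270 -> 90
]
Final: pos=(6.01,-10.69), heading=90, 4 segment(s) drawn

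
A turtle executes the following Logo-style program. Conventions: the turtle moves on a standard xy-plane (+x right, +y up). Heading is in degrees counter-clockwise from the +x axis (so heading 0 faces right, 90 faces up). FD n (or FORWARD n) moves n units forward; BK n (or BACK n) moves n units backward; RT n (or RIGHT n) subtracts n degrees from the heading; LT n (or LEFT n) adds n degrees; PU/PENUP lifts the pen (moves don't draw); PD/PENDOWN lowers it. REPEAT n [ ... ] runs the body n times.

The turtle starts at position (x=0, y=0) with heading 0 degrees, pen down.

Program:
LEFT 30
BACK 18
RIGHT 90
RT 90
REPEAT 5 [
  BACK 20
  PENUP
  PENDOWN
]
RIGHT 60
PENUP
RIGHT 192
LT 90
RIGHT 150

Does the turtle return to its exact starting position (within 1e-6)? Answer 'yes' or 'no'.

Executing turtle program step by step:
Start: pos=(0,0), heading=0, pen down
LT 30: heading 0 -> 30
BK 18: (0,0) -> (-15.588,-9) [heading=30, draw]
RT 90: heading 30 -> 300
RT 90: heading 300 -> 210
REPEAT 5 [
  -- iteration 1/5 --
  BK 20: (-15.588,-9) -> (1.732,1) [heading=210, draw]
  PU: pen up
  PD: pen down
  -- iteration 2/5 --
  BK 20: (1.732,1) -> (19.053,11) [heading=210, draw]
  PU: pen up
  PD: pen down
  -- iteration 3/5 --
  BK 20: (19.053,11) -> (36.373,21) [heading=210, draw]
  PU: pen up
  PD: pen down
  -- iteration 4/5 --
  BK 20: (36.373,21) -> (53.694,31) [heading=210, draw]
  PU: pen up
  PD: pen down
  -- iteration 5/5 --
  BK 20: (53.694,31) -> (71.014,41) [heading=210, draw]
  PU: pen up
  PD: pen down
]
RT 60: heading 210 -> 150
PU: pen up
RT 192: heading 150 -> 318
LT 90: heading 318 -> 48
RT 150: heading 48 -> 258
Final: pos=(71.014,41), heading=258, 6 segment(s) drawn

Start position: (0, 0)
Final position: (71.014, 41)
Distance = 82; >= 1e-6 -> NOT closed

Answer: no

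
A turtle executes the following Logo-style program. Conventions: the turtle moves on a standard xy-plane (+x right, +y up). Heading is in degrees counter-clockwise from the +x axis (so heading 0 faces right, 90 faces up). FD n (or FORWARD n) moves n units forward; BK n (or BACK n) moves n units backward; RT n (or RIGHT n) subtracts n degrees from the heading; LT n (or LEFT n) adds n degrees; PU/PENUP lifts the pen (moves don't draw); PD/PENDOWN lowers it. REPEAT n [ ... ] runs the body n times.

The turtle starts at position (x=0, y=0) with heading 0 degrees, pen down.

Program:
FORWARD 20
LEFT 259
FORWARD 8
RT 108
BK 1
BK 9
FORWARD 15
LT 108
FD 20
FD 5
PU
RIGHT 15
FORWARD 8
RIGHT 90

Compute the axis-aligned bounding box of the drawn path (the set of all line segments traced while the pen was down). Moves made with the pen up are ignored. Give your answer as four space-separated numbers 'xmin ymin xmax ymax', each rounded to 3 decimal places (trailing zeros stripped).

Executing turtle program step by step:
Start: pos=(0,0), heading=0, pen down
FD 20: (0,0) -> (20,0) [heading=0, draw]
LT 259: heading 0 -> 259
FD 8: (20,0) -> (18.474,-7.853) [heading=259, draw]
RT 108: heading 259 -> 151
BK 1: (18.474,-7.853) -> (19.348,-8.338) [heading=151, draw]
BK 9: (19.348,-8.338) -> (27.22,-12.701) [heading=151, draw]
FD 15: (27.22,-12.701) -> (14.1,-5.429) [heading=151, draw]
LT 108: heading 151 -> 259
FD 20: (14.1,-5.429) -> (10.284,-25.062) [heading=259, draw]
FD 5: (10.284,-25.062) -> (9.33,-29.97) [heading=259, draw]
PU: pen up
RT 15: heading 259 -> 244
FD 8: (9.33,-29.97) -> (5.823,-37.16) [heading=244, move]
RT 90: heading 244 -> 154
Final: pos=(5.823,-37.16), heading=154, 7 segment(s) drawn

Segment endpoints: x in {0, 9.33, 10.284, 14.1, 18.474, 19.348, 20, 27.22}, y in {-29.97, -25.062, -12.701, -8.338, -7.853, -5.429, 0}
xmin=0, ymin=-29.97, xmax=27.22, ymax=0

Answer: 0 -29.97 27.22 0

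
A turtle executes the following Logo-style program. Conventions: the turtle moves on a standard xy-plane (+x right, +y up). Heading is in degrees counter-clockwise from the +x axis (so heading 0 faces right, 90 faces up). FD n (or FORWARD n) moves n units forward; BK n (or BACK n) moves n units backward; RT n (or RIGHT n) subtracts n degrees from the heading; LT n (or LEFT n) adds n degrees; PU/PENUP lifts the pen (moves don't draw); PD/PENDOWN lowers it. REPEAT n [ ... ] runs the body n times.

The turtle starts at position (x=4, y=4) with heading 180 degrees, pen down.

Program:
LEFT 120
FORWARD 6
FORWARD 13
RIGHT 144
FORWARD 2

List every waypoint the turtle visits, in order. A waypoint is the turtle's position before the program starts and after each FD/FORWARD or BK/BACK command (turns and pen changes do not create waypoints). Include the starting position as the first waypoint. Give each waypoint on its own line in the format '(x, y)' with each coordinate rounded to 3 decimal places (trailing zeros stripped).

Answer: (4, 4)
(7, -1.196)
(13.5, -12.454)
(11.673, -11.641)

Derivation:
Executing turtle program step by step:
Start: pos=(4,4), heading=180, pen down
LT 120: heading 180 -> 300
FD 6: (4,4) -> (7,-1.196) [heading=300, draw]
FD 13: (7,-1.196) -> (13.5,-12.454) [heading=300, draw]
RT 144: heading 300 -> 156
FD 2: (13.5,-12.454) -> (11.673,-11.641) [heading=156, draw]
Final: pos=(11.673,-11.641), heading=156, 3 segment(s) drawn
Waypoints (4 total):
(4, 4)
(7, -1.196)
(13.5, -12.454)
(11.673, -11.641)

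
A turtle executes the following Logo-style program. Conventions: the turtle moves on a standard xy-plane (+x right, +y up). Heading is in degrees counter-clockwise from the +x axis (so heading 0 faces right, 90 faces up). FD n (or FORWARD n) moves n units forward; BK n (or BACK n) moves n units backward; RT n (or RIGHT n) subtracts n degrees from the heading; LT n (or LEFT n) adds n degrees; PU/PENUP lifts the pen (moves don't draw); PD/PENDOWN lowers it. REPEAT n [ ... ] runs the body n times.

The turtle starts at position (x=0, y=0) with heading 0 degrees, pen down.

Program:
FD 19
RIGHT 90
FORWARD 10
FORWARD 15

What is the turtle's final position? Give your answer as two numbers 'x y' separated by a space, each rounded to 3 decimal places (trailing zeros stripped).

Executing turtle program step by step:
Start: pos=(0,0), heading=0, pen down
FD 19: (0,0) -> (19,0) [heading=0, draw]
RT 90: heading 0 -> 270
FD 10: (19,0) -> (19,-10) [heading=270, draw]
FD 15: (19,-10) -> (19,-25) [heading=270, draw]
Final: pos=(19,-25), heading=270, 3 segment(s) drawn

Answer: 19 -25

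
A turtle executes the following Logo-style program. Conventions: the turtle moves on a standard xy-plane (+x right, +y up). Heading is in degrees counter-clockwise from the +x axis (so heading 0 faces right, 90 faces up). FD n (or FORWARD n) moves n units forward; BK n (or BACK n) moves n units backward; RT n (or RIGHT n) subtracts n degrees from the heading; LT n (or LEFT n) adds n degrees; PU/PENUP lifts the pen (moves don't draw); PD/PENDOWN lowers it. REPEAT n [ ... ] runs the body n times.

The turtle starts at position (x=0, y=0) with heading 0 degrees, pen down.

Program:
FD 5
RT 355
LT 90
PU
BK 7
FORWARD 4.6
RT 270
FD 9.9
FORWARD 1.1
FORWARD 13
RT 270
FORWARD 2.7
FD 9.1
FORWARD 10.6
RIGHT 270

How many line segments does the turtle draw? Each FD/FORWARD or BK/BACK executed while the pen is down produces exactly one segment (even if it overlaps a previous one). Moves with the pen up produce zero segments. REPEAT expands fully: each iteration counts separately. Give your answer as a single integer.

Answer: 1

Derivation:
Executing turtle program step by step:
Start: pos=(0,0), heading=0, pen down
FD 5: (0,0) -> (5,0) [heading=0, draw]
RT 355: heading 0 -> 5
LT 90: heading 5 -> 95
PU: pen up
BK 7: (5,0) -> (5.61,-6.973) [heading=95, move]
FD 4.6: (5.61,-6.973) -> (5.209,-2.391) [heading=95, move]
RT 270: heading 95 -> 185
FD 9.9: (5.209,-2.391) -> (-4.653,-3.254) [heading=185, move]
FD 1.1: (-4.653,-3.254) -> (-5.749,-3.35) [heading=185, move]
FD 13: (-5.749,-3.35) -> (-18.699,-4.483) [heading=185, move]
RT 270: heading 185 -> 275
FD 2.7: (-18.699,-4.483) -> (-18.464,-7.172) [heading=275, move]
FD 9.1: (-18.464,-7.172) -> (-17.671,-16.238) [heading=275, move]
FD 10.6: (-17.671,-16.238) -> (-16.747,-26.797) [heading=275, move]
RT 270: heading 275 -> 5
Final: pos=(-16.747,-26.797), heading=5, 1 segment(s) drawn
Segments drawn: 1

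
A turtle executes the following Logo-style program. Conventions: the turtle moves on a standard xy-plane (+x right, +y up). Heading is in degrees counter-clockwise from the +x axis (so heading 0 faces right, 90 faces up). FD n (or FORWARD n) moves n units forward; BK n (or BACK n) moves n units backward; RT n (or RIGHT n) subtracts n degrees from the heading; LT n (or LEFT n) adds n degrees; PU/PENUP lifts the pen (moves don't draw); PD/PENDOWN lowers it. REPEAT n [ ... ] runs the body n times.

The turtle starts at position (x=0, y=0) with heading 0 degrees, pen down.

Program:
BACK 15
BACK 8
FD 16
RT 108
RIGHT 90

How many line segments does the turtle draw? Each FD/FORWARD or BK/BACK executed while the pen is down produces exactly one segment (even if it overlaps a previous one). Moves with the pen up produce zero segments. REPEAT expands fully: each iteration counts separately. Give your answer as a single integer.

Executing turtle program step by step:
Start: pos=(0,0), heading=0, pen down
BK 15: (0,0) -> (-15,0) [heading=0, draw]
BK 8: (-15,0) -> (-23,0) [heading=0, draw]
FD 16: (-23,0) -> (-7,0) [heading=0, draw]
RT 108: heading 0 -> 252
RT 90: heading 252 -> 162
Final: pos=(-7,0), heading=162, 3 segment(s) drawn
Segments drawn: 3

Answer: 3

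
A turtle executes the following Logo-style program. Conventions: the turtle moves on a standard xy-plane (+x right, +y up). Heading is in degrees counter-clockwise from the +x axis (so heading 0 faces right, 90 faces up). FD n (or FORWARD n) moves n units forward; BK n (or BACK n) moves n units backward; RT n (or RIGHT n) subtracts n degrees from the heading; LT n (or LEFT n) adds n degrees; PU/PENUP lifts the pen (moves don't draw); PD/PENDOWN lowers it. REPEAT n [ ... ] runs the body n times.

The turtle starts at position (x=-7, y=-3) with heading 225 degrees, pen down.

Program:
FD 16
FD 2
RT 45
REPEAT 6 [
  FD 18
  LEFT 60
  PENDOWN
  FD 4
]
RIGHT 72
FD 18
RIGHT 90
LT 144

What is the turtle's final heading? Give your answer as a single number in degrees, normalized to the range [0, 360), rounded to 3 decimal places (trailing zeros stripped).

Executing turtle program step by step:
Start: pos=(-7,-3), heading=225, pen down
FD 16: (-7,-3) -> (-18.314,-14.314) [heading=225, draw]
FD 2: (-18.314,-14.314) -> (-19.728,-15.728) [heading=225, draw]
RT 45: heading 225 -> 180
REPEAT 6 [
  -- iteration 1/6 --
  FD 18: (-19.728,-15.728) -> (-37.728,-15.728) [heading=180, draw]
  LT 60: heading 180 -> 240
  PD: pen down
  FD 4: (-37.728,-15.728) -> (-39.728,-19.192) [heading=240, draw]
  -- iteration 2/6 --
  FD 18: (-39.728,-19.192) -> (-48.728,-34.78) [heading=240, draw]
  LT 60: heading 240 -> 300
  PD: pen down
  FD 4: (-48.728,-34.78) -> (-46.728,-38.245) [heading=300, draw]
  -- iteration 3/6 --
  FD 18: (-46.728,-38.245) -> (-37.728,-53.833) [heading=300, draw]
  LT 60: heading 300 -> 0
  PD: pen down
  FD 4: (-37.728,-53.833) -> (-33.728,-53.833) [heading=0, draw]
  -- iteration 4/6 --
  FD 18: (-33.728,-53.833) -> (-15.728,-53.833) [heading=0, draw]
  LT 60: heading 0 -> 60
  PD: pen down
  FD 4: (-15.728,-53.833) -> (-13.728,-50.369) [heading=60, draw]
  -- iteration 5/6 --
  FD 18: (-13.728,-50.369) -> (-4.728,-34.78) [heading=60, draw]
  LT 60: heading 60 -> 120
  PD: pen down
  FD 4: (-4.728,-34.78) -> (-6.728,-31.316) [heading=120, draw]
  -- iteration 6/6 --
  FD 18: (-6.728,-31.316) -> (-15.728,-15.728) [heading=120, draw]
  LT 60: heading 120 -> 180
  PD: pen down
  FD 4: (-15.728,-15.728) -> (-19.728,-15.728) [heading=180, draw]
]
RT 72: heading 180 -> 108
FD 18: (-19.728,-15.728) -> (-25.29,1.391) [heading=108, draw]
RT 90: heading 108 -> 18
LT 144: heading 18 -> 162
Final: pos=(-25.29,1.391), heading=162, 15 segment(s) drawn

Answer: 162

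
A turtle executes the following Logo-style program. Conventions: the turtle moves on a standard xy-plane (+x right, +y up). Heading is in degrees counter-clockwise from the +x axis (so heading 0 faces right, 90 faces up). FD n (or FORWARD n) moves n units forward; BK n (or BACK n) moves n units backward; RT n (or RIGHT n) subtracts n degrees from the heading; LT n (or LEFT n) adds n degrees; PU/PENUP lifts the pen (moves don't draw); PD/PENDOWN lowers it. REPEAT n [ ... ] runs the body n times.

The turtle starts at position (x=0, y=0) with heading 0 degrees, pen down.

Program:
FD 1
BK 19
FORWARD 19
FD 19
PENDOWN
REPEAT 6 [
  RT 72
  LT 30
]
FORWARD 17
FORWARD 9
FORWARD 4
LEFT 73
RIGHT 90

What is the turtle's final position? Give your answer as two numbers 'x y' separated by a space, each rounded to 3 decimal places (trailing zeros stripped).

Answer: 10.729 28.532

Derivation:
Executing turtle program step by step:
Start: pos=(0,0), heading=0, pen down
FD 1: (0,0) -> (1,0) [heading=0, draw]
BK 19: (1,0) -> (-18,0) [heading=0, draw]
FD 19: (-18,0) -> (1,0) [heading=0, draw]
FD 19: (1,0) -> (20,0) [heading=0, draw]
PD: pen down
REPEAT 6 [
  -- iteration 1/6 --
  RT 72: heading 0 -> 288
  LT 30: heading 288 -> 318
  -- iteration 2/6 --
  RT 72: heading 318 -> 246
  LT 30: heading 246 -> 276
  -- iteration 3/6 --
  RT 72: heading 276 -> 204
  LT 30: heading 204 -> 234
  -- iteration 4/6 --
  RT 72: heading 234 -> 162
  LT 30: heading 162 -> 192
  -- iteration 5/6 --
  RT 72: heading 192 -> 120
  LT 30: heading 120 -> 150
  -- iteration 6/6 --
  RT 72: heading 150 -> 78
  LT 30: heading 78 -> 108
]
FD 17: (20,0) -> (14.747,16.168) [heading=108, draw]
FD 9: (14.747,16.168) -> (11.966,24.727) [heading=108, draw]
FD 4: (11.966,24.727) -> (10.729,28.532) [heading=108, draw]
LT 73: heading 108 -> 181
RT 90: heading 181 -> 91
Final: pos=(10.729,28.532), heading=91, 7 segment(s) drawn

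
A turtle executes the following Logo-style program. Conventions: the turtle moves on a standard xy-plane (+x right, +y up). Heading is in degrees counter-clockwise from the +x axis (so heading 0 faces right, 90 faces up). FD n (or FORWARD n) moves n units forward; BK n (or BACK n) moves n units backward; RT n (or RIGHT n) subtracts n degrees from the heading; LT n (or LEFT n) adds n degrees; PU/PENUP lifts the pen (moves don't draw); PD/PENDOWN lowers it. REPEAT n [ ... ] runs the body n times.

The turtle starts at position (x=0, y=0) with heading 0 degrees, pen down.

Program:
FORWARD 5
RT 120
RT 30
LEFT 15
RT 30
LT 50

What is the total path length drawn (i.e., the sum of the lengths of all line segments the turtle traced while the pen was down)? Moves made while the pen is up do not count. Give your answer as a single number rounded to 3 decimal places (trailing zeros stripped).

Executing turtle program step by step:
Start: pos=(0,0), heading=0, pen down
FD 5: (0,0) -> (5,0) [heading=0, draw]
RT 120: heading 0 -> 240
RT 30: heading 240 -> 210
LT 15: heading 210 -> 225
RT 30: heading 225 -> 195
LT 50: heading 195 -> 245
Final: pos=(5,0), heading=245, 1 segment(s) drawn

Segment lengths:
  seg 1: (0,0) -> (5,0), length = 5
Total = 5

Answer: 5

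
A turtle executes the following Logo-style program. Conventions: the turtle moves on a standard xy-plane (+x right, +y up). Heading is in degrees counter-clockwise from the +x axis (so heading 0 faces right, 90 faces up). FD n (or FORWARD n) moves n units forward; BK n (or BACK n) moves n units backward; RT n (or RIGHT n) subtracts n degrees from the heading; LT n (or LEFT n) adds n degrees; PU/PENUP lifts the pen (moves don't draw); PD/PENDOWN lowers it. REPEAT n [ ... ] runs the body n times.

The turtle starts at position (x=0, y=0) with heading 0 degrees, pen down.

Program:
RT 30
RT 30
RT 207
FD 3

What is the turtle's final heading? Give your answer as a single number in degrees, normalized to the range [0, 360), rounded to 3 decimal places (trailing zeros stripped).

Executing turtle program step by step:
Start: pos=(0,0), heading=0, pen down
RT 30: heading 0 -> 330
RT 30: heading 330 -> 300
RT 207: heading 300 -> 93
FD 3: (0,0) -> (-0.157,2.996) [heading=93, draw]
Final: pos=(-0.157,2.996), heading=93, 1 segment(s) drawn

Answer: 93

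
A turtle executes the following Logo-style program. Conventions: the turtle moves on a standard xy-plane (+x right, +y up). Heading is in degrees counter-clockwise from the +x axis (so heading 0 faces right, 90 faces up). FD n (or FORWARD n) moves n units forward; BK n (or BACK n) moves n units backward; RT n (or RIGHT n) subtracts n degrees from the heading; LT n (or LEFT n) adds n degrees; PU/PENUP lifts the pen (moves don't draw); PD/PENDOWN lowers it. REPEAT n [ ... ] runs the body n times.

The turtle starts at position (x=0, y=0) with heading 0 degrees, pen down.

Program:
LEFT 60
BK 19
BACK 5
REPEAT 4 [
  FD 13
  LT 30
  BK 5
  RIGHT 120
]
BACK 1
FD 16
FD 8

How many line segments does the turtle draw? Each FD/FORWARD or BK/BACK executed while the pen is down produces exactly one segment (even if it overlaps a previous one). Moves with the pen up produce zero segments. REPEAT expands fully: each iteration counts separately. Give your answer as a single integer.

Answer: 13

Derivation:
Executing turtle program step by step:
Start: pos=(0,0), heading=0, pen down
LT 60: heading 0 -> 60
BK 19: (0,0) -> (-9.5,-16.454) [heading=60, draw]
BK 5: (-9.5,-16.454) -> (-12,-20.785) [heading=60, draw]
REPEAT 4 [
  -- iteration 1/4 --
  FD 13: (-12,-20.785) -> (-5.5,-9.526) [heading=60, draw]
  LT 30: heading 60 -> 90
  BK 5: (-5.5,-9.526) -> (-5.5,-14.526) [heading=90, draw]
  RT 120: heading 90 -> 330
  -- iteration 2/4 --
  FD 13: (-5.5,-14.526) -> (5.758,-21.026) [heading=330, draw]
  LT 30: heading 330 -> 0
  BK 5: (5.758,-21.026) -> (0.758,-21.026) [heading=0, draw]
  RT 120: heading 0 -> 240
  -- iteration 3/4 --
  FD 13: (0.758,-21.026) -> (-5.742,-32.285) [heading=240, draw]
  LT 30: heading 240 -> 270
  BK 5: (-5.742,-32.285) -> (-5.742,-27.285) [heading=270, draw]
  RT 120: heading 270 -> 150
  -- iteration 4/4 --
  FD 13: (-5.742,-27.285) -> (-17,-20.785) [heading=150, draw]
  LT 30: heading 150 -> 180
  BK 5: (-17,-20.785) -> (-12,-20.785) [heading=180, draw]
  RT 120: heading 180 -> 60
]
BK 1: (-12,-20.785) -> (-12.5,-21.651) [heading=60, draw]
FD 16: (-12.5,-21.651) -> (-4.5,-7.794) [heading=60, draw]
FD 8: (-4.5,-7.794) -> (-0.5,-0.866) [heading=60, draw]
Final: pos=(-0.5,-0.866), heading=60, 13 segment(s) drawn
Segments drawn: 13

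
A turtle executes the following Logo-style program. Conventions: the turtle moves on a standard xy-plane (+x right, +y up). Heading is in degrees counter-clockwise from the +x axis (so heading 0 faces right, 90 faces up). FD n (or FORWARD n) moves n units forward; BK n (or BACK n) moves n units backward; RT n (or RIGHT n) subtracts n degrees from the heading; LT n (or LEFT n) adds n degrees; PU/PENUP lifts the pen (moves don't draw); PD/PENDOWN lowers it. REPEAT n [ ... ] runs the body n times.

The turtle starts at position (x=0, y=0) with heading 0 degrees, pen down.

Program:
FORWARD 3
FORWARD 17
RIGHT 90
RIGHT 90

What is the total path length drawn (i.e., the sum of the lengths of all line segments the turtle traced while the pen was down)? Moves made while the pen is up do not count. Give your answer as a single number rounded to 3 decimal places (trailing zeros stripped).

Answer: 20

Derivation:
Executing turtle program step by step:
Start: pos=(0,0), heading=0, pen down
FD 3: (0,0) -> (3,0) [heading=0, draw]
FD 17: (3,0) -> (20,0) [heading=0, draw]
RT 90: heading 0 -> 270
RT 90: heading 270 -> 180
Final: pos=(20,0), heading=180, 2 segment(s) drawn

Segment lengths:
  seg 1: (0,0) -> (3,0), length = 3
  seg 2: (3,0) -> (20,0), length = 17
Total = 20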